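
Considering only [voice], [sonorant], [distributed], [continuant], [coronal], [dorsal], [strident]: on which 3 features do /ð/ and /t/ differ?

The two segments share [−sonorant], [+coronal], [−dorsal], [−strident]. The only features from the list on which they differ: /ð/ is [+voice] while /t/ is [−voice]; /ð/ is [+continuant] while /t/ is [−continuant]; /ð/ is [+distributed] while /t/ is [−distributed].

[voice], [continuant], [distributed]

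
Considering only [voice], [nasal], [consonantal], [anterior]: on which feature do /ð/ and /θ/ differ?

/ð/ (voiced dental fricative) and /θ/ (voiceless dental fricative) agree on [-nasal], [+consonantal], [+anterior]. They differ on [voice] (/ð/ [+], /θ/ [-]).

[voice]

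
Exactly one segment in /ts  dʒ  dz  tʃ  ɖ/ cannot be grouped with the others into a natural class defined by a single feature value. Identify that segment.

ɖ

The remaining segments after removing /ɖ/ share [+delayed release]; /ɖ/ (voiced retroflex stop) is [−delayed release]. For every other candidate removal, the leftover set fails to share any single feature value that the removed segment lacks.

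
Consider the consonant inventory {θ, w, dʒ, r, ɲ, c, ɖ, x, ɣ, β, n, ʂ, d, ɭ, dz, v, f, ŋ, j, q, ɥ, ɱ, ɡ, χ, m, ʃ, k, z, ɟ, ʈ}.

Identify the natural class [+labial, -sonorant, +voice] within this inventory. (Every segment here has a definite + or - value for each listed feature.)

β, v

Checking each segment against [+labial], [-sonorant], [+voice]: /β/ (voiced bilabial fricative), /v/ (voiced labiodental fricative) satisfy every feature; every other segment in the inventory fails at least one.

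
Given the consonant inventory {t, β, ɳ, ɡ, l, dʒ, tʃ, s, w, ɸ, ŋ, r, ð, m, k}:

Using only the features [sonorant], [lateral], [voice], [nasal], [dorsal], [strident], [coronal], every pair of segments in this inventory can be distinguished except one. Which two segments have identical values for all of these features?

s, tʃ

/s/ (voiceless alveolar fricative) and /tʃ/ (voiceless postalveolar affricate) are both [−sonorant], [−lateral], [−voice], [−nasal], [−dorsal], [+strident], [+coronal], so none of the listed features separates them. (They do differ in [continuant], [anterior] and [distributed], which are not among the given features.) Every other pair in the inventory differs on at least one listed feature.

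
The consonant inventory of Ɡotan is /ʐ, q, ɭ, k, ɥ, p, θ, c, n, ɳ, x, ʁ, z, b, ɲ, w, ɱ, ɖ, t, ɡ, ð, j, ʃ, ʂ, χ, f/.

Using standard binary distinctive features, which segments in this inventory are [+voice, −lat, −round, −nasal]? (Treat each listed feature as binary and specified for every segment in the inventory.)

ʐ, ʁ, z, b, ɖ, ɡ, ð, j

Checking each segment against [+voice], [−lateral], [−round], [−nasal]: /ʐ/ (voiced retroflex fricative), /ʁ/ (voiced uvular fricative), /z/ (voiced alveolar fricative), /b/ (voiced bilabial stop), /ɖ/ (voiced retroflex stop), /ɡ/ (voiced velar stop), among others, satisfy every feature; every other segment in the inventory fails at least one.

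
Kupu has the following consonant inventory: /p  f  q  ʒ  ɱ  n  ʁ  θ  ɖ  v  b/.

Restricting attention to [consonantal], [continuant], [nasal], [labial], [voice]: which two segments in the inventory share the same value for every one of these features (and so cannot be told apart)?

On the given features, /ʁ/ and /ʒ/ have an identical profile: [+consonantal], [+continuant], [-nasal], [-labial], [+voice]. No other two segments in the inventory coincide on all 5 features. (They do differ in [coronal] and [dorsal], which are not among the given features.)

ʁ, ʒ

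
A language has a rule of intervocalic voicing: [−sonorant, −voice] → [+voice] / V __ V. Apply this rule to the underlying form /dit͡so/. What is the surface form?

The only segment in the rule's environment that also matches [−sonorant, −voice] is /t͡s/. Applying [+voice] turns the voiceless alveolar affricate into /d͡z/ (voiced alveolar affricate), giving [did͡zo].

[did͡zo]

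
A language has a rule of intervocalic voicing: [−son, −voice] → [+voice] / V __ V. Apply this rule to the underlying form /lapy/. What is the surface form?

Only /p/ occurs between two vowels (/a/ __ /y/) and matches the structural description. It is a voiceless bilabial stop, so [−son, −voice] holds; changing it to [+voice] with all other features held fixed yields /b/ (voiced bilabial stop). No other segment meets both the structural description and the environment, so the output is [laby].

[laby]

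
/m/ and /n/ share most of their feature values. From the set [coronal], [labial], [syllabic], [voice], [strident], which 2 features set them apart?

/m/ (bilabial nasal) and /n/ (alveolar nasal) agree on [−syllabic], [+voice], [−strident]. They differ on [labial] (/m/ [+], /n/ [−]), [coronal] (/m/ [−], /n/ [+]).

[labial], [coronal]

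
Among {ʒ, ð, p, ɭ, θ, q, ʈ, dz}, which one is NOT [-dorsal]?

/dz, θ, ʈ, ð, p, ʒ, ɭ/ are all [-dorsal]; /q/ (voiceless uvular stop) is [+dorsal].

q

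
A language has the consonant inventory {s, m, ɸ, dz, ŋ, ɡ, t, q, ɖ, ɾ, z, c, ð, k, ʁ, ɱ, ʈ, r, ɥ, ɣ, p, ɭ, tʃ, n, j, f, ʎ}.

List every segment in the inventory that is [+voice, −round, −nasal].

Among the inventory, the [+voice] segments are /m, dz, ŋ, ɡ, ɖ, ɾ, z, ð, ʁ, ɱ, r, ɥ, ɣ, ɭ, n, j, ʎ/.
Intersecting with [−round] gives /m, dz, ŋ, ɡ, ɖ, ɾ, z, ð, ʁ, ɱ, r, ɣ, ɭ, n, j, ʎ/.
Among these, [−nasal] leaves /dz, ɡ, ɖ, ɾ, z, ð, ʁ, r, ɣ, ɭ, j, ʎ/.

dz, ɡ, ɖ, ɾ, z, ð, ʁ, r, ɣ, ɭ, j, ʎ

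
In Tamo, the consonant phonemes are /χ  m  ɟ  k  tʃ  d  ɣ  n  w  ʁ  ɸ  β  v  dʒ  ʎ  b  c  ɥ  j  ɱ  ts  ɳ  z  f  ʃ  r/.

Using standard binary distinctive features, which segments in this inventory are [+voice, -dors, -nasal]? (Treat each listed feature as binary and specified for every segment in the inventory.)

Among the inventory, the [+voice] segments are /m, ɟ, d, ɣ, n, w, ʁ, β, v, dʒ, ʎ, b, ɥ, j, ɱ, ɳ, z, r/.
Within that set, [-dorsal] gives /m, d, n, β, v, dʒ, b, ɱ, ɳ, z, r/.
Of those, [-nasal] leaves /d, β, v, dʒ, b, z, r/.

d, β, v, dʒ, b, z, r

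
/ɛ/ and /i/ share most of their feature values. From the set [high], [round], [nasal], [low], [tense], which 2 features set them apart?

/ɛ/ (mid front unrounded lax vowel) and /i/ (high front unrounded tense vowel) agree on [−round], [−nasal], [−low]. They differ on [high] (/ɛ/ [−], /i/ [+]), [tense] (/ɛ/ [−], /i/ [+]).

[high], [tense]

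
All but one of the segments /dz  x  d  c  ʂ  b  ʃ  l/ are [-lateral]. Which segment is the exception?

/l/ is the alveolar lateral approximant, which is [+lateral]; the rest — /x, ʂ, c, b, d, ʃ, dz/ — are [-lateral].

l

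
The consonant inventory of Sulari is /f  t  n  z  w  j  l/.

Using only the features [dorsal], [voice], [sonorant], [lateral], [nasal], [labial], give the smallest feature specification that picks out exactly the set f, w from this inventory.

Every target segment is [+labial] and no other inventory member is, so one feature is enough.

[+labial]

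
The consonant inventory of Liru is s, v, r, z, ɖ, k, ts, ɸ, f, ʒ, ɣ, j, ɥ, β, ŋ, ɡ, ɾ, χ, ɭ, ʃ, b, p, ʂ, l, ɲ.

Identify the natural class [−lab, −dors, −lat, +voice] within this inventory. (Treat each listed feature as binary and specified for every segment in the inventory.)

The [−labial] segments are /s, r, z, ɖ, k, ts, ʒ, ɣ, j, ŋ, ɡ, ɾ, χ, ɭ, ʃ, ʂ, l, ɲ/.
Of those, [−dorsal] gives /s, r, z, ɖ, ts, ʒ, ɾ, ɭ, ʃ, ʂ, l/.
Intersecting with [−lateral] gives /s, r, z, ɖ, ts, ʒ, ɾ, ʃ, ʂ/.
Of those, [+voice] leaves /r, z, ɖ, ʒ, ɾ/.

r, z, ɖ, ʒ, ɾ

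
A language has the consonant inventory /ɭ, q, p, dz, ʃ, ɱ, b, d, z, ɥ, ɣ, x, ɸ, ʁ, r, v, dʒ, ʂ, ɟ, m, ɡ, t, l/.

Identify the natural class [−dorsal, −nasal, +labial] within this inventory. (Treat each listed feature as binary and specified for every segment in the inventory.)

p, b, ɸ, v

Eliminate segments failing any feature: /ɭ, dz, ʃ, d, z, r, dʒ, ʂ, t, l/ are [−labial]; /q, ɥ, ɣ, x, ʁ, ɟ, ɡ/ are [+dorsal]; /ɱ, m/ are [+nasal]. The remaining /p, b, ɸ, v/ satisfy [−dorsal], [−nasal], [+labial].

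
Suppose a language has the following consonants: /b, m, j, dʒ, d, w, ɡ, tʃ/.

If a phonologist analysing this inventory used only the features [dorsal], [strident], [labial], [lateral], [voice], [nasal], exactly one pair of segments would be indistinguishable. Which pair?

j, ɡ

Both /j/ and /ɡ/ are [+dorsal], [−strident], [−labial], [−lateral], [+voice], [−nasal]. Since the list omits [sonorant], [continuant] and [back] — which do distinguish the palatal glide from the voiced velar stop — this pair collapses; all other pairs remain distinct.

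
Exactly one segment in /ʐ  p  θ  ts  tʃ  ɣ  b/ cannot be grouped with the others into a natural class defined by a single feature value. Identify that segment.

ɣ

The remaining segments after removing /ɣ/ share [-dorsal]; /ɣ/ (voiced velar fricative) is [+dorsal]. For every other candidate removal, the leftover set fails to share any single feature value that the removed segment lacks.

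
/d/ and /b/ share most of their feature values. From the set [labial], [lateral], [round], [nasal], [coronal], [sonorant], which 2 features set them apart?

[labial], [coronal]

/d/ (voiced alveolar stop) and /b/ (voiced bilabial stop) agree on [−lateral], [−round], [−nasal], [−sonorant]. They differ on [labial] (/d/ [−], /b/ [+]), [coronal] (/d/ [+], /b/ [−]).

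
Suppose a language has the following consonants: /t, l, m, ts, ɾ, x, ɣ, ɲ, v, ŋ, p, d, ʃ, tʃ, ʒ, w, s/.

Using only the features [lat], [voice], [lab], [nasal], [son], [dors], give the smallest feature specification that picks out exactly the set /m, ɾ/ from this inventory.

[+son, −lat, −dors]

The class [+sonorant], [−lateral], [−dorsal] has exactly /m, ɾ/ as its extension in this inventory. No smaller conjunction from the listed features achieves this: [−lateral, −dorsal] alone would also admit /t, ts, v, p, …/; [+sonorant, −dorsal] alone would also admit /l/; [+sonorant, −lateral] alone would also admit /ɲ, ŋ, w/; and checking the remaining two-feature bundles turns up none with this extension.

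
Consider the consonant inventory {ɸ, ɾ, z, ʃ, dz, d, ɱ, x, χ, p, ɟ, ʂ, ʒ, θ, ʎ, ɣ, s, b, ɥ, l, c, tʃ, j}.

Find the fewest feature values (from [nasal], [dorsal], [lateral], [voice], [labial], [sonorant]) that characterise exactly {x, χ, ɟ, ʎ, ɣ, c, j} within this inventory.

Every target segment is [−labial], [+dorsal]; each remaining inventory member fails at least one of these. Each conjunct is needed — [+dorsal] alone would also admit /ɥ/; [−labial] alone would also admit /ɾ, z, ʃ, dz, …/ — and no other single listed feature has exactly this extension, so two is the minimum.

[−labial, +dorsal]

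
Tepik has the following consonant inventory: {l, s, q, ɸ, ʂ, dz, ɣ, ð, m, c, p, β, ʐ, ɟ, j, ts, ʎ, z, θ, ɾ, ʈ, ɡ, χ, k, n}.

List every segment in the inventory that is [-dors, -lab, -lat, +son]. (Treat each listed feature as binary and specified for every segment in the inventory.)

ɾ, n

First, the [-dorsal] segments are /l, s, ɸ, ʂ, dz, ð, m, p, β, ʐ, ts, z, θ, ɾ, ʈ, n/.
Then [-labial] gives /l, s, ʂ, dz, ð, ʐ, ts, z, θ, ɾ, ʈ, n/.
Intersecting with [-lateral] gives /s, ʂ, dz, ð, ʐ, ts, z, θ, ɾ, ʈ, n/.
Within that set, [+sonorant] leaves /ɾ, n/.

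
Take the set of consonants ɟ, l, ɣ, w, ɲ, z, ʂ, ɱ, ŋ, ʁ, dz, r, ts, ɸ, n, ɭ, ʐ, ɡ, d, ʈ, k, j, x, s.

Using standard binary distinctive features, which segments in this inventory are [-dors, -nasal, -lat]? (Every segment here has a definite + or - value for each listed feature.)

z, ʂ, dz, r, ts, ɸ, ʐ, d, ʈ, s

Among the inventory, the [-dorsal] segments are /l, z, ʂ, ɱ, dz, r, ts, ɸ, n, ɭ, ʐ, d, ʈ, s/.
Of those, [-nasal] gives /l, z, ʂ, dz, r, ts, ɸ, ɭ, ʐ, d, ʈ, s/.
Intersecting with [-lateral] leaves /z, ʂ, dz, r, ts, ɸ, ʐ, d, ʈ, s/.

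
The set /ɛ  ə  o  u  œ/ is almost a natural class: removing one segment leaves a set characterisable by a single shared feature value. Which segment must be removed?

[high] groups all but one: /œ, ɛ, o, ə/ share [−high] while /u/ (high back rounded tense vowel) alone is [+high]. Removing any other segment would not leave a single-feature class that excludes it.

u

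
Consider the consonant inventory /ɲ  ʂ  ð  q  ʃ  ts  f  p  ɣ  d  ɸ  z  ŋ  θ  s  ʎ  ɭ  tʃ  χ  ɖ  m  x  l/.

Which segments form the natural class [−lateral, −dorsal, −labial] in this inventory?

ʂ, ð, ʃ, ts, d, z, θ, s, tʃ, ɖ

Checking each segment against [−lateral], [−dorsal], [−labial]: /ʂ/ (voiceless retroflex fricative), /ð/ (voiced dental fricative), /ʃ/ (voiceless postalveolar fricative), /ts/ (voiceless alveolar affricate), /d/ (voiced alveolar stop), /z/ (voiced alveolar fricative), among others, satisfy every feature; every other segment in the inventory fails at least one.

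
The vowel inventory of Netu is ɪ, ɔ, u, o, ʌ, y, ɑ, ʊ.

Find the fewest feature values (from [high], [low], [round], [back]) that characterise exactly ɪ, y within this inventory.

The target set is precisely the extension of [−back] in this inventory.

[−back]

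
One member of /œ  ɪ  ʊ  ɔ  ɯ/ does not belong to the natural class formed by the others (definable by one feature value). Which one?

[tense] groups all but one: /ʊ, ɪ, ɔ, œ/ share [−tense] while /ɯ/ (high back unrounded vowel) alone is [+tense]. Removing any other segment would not leave a single-feature class that excludes it.

ɯ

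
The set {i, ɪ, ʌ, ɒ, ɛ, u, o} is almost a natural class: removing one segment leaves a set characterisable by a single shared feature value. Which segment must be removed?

/u, ʌ, ɪ, o, ɛ, i/ are all [−low], but /ɒ/ (low back rounded vowel) is [+low]. No other single segment can be removed to leave a set sharing one feature value that the removed segment lacks, so /ɒ/ is the odd one out.

ɒ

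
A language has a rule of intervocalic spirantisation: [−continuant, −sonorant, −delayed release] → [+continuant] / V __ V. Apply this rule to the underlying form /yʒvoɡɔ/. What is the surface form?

/ɡ/ satisfies [−continuant, −sonorant, −delayed release] and sits in V __ V. The [+continuant] counterpart of the voiced velar stop is /ɣ/. Other segments in /yʒvoɡɔ/ either fail the structural description or are not in the environment, so the surface form is [yʒvoɣɔ].

[yʒvoɣɔ]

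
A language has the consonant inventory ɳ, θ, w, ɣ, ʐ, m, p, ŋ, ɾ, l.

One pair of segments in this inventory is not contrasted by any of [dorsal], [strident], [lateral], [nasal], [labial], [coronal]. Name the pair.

On the given features, /ɾ/ and /θ/ have an identical profile: [−dorsal], [−strident], [−lateral], [−nasal], [−labial], [+coronal]. No other two segments in the inventory coincide on all 6 features. (They do differ in [sonorant] and [voice], which are not among the given features.)

ɾ, θ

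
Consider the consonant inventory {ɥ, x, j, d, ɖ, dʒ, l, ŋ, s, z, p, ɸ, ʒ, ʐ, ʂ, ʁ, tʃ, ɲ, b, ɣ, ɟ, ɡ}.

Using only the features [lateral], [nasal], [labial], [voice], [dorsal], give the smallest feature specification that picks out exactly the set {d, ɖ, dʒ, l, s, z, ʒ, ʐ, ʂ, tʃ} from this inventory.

[−labial, −dorsal]

/d, ɖ, dʒ, l, s, z, ʒ, ʐ, ʂ, tʃ/ are all [−labial], [−dorsal], and no other segment in the inventory matches both values. Dropping any one of them over-generates: [−dorsal] alone would also admit /p, ɸ, b/; [−labial] alone would also admit /x, j, ŋ, ʁ, …/. No other single listed feature picks out exactly this set either, so fewer than two features will not do.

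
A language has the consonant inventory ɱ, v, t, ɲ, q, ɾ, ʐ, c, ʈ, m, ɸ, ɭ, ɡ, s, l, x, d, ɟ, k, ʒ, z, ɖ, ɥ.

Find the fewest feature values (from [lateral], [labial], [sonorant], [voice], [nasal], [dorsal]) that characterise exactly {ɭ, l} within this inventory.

The target set is precisely the extension of [+lateral] in this inventory.

[+lateral]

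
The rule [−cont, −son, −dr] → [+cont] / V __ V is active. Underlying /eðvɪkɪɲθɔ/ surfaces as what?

[eðvɪxɪɲθɔ]

/k/ satisfies [−cont, −son, −dr] and sits in V __ V. The [+continuant] counterpart of the voiceless velar stop is /x/. Other segments in /eðvɪkɪɲθɔ/ either fail the structural description or are not in the environment, so the surface form is [eðvɪxɪɲθɔ].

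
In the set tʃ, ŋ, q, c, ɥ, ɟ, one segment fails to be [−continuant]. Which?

ɥ

/ɟ, tʃ, c, ŋ, q/ are all [−continuant]; /ɥ/ (labial-palatal glide) is [+continuant].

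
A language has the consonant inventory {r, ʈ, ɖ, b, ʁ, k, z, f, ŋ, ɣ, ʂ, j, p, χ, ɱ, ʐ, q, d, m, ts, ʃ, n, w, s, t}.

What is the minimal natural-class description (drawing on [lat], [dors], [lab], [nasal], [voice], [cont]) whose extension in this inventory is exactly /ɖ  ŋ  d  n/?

Every target segment is [+voice], [−continuant], [−labial]; each remaining inventory member fails at least one of these. Each conjunct is needed — [−continuant, −labial] alone would also admit /ʈ, k, q, ts, …/; [+voice, −labial] alone would also admit /r, ʁ, z, ɣ, …/; [+voice, −continuant] alone would also admit /b, ɱ, m/ — and no other combination of two listed features has exactly this extension, so three is the minimum.

[+voice, −cont, −lab]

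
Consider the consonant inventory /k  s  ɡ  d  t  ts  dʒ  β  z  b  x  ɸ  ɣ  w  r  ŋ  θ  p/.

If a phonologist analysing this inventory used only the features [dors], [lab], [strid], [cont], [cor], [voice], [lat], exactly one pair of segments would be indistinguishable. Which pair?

ɡ, ŋ

On the given features, /ɡ/ and /ŋ/ have an identical profile: [+dorsal], [−labial], [−strident], [−continuant], [−coronal], [+voice], [−lateral]. No other two segments in the inventory coincide on all 7 features. (They do differ in [sonorant] and [nasal], which are not among the given features.)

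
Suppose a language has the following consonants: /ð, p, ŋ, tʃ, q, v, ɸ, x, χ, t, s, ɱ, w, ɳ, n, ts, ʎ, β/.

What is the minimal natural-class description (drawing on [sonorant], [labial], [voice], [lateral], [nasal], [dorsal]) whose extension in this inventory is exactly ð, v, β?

[−sonorant, +voice]

The class [−sonorant], [+voice] has exactly /ð, v, β/ as its extension in this inventory. No smaller conjunction from the listed features achieves this: [+voice] alone would also admit /ŋ, ɱ, w, ɳ, …/; [−sonorant] alone would also admit /p, tʃ, q, ɸ, …/; and checking the remaining single features turns up none with this extension.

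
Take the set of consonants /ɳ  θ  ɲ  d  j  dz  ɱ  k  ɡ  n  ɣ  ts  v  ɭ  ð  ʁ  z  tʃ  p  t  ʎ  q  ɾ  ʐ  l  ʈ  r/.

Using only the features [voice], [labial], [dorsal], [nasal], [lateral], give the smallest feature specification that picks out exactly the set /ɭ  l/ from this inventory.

The class [+lateral], [−dorsal] has exactly /ɭ, l/ as its extension in this inventory. No smaller conjunction from the listed features achieves this: [−dorsal] alone would also admit /ɳ, θ, d, dz, …/; [+lateral] alone would also admit /ʎ/; and checking the remaining single features turns up none with this extension.

[+lateral, −dorsal]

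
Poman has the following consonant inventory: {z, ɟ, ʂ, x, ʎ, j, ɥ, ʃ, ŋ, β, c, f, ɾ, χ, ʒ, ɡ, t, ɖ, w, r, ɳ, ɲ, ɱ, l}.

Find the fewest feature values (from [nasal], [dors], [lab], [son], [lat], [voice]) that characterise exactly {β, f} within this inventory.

The class [−sonorant], [+labial] has exactly /β, f/ as its extension in this inventory. No smaller conjunction from the listed features achieves this: [+labial] alone would also admit /ɥ, w, ɱ/; [−sonorant] alone would also admit /z, ɟ, ʂ, x, …/; and checking the remaining single features turns up none with this extension.

[−son, +lab]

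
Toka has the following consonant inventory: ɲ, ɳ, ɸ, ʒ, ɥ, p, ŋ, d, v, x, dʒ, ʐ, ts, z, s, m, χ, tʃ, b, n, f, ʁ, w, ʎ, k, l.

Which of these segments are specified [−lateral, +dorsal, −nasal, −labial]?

x, χ, ʁ, k

The [−lateral] segments are /ɲ, ɳ, ɸ, ʒ, ɥ, p, ŋ, d, v, x, dʒ, ʐ, ts, z, s, m, χ, tʃ, b, n, f, ʁ, w, k/.
Among these, [+dorsal] gives /ɲ, ɥ, ŋ, x, χ, ʁ, w, k/.
Within that set, [−nasal] gives /ɥ, x, χ, ʁ, w, k/.
Of those, [−labial] leaves /x, χ, ʁ, k/.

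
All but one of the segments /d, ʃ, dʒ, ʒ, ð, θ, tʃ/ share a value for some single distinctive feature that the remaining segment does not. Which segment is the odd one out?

d

[distributed] groups all but one: /dʒ, ð, tʃ, θ, ʃ, ʒ/ share [+distributed] while /d/ (voiced alveolar stop) alone is [−distributed]. Removing any other segment would not leave a single-feature class that excludes it.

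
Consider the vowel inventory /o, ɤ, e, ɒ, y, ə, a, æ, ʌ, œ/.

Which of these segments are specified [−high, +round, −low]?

First, the [−high] segments are /o, ɤ, e, ɒ, ə, a, æ, ʌ, œ/.
Within that set, [+round] gives /o, ɒ, œ/.
Intersecting with [−low] leaves /o, œ/.

o, œ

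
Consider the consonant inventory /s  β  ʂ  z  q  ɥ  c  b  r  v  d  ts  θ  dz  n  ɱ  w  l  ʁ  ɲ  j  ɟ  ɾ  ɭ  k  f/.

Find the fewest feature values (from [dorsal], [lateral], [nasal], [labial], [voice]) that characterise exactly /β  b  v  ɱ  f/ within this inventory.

Every target segment is [+labial], [-dorsal]; each remaining inventory member fails at least one of these. Each conjunct is needed — [-dorsal] alone would also admit /s, ʂ, z, r, …/; [+labial] alone would also admit /ɥ, w/ — and no other single listed feature has exactly this extension, so two is the minimum.

[+labial, -dorsal]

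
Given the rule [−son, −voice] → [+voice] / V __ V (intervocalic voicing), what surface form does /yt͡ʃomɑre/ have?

Only /t͡ʃ/ occurs between two vowels (/y/ __ /o/) and matches the structural description. It is a voiceless postalveolar affricate, so [−son, −voice] holds; changing it to [+voice] with all other features held fixed yields /d͡ʒ/ (voiced postalveolar affricate). No other segment meets both the structural description and the environment, so the output is [yd͡ʒomɑre].

[yd͡ʒomɑre]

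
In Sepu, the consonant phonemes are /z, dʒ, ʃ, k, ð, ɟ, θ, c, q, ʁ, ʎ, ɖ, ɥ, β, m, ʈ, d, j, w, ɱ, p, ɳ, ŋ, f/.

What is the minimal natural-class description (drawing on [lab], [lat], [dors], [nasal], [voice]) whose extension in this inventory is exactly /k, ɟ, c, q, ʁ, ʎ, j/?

[−nasal, −lab, +dors]

Every target segment is [−nasal], [−labial], [+dorsal]; each remaining inventory member fails at least one of these. Each conjunct is needed — [−labial, +dorsal] alone would also admit /ŋ/; [−nasal, +dorsal] alone would also admit /ɥ, w/; [−nasal, −labial] alone would also admit /z, dʒ, ʃ, ð, …/ — and no other combination of two listed features has exactly this extension, so three is the minimum.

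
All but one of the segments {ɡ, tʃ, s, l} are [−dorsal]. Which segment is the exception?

ɡ

/ɡ/ is the voiced velar stop, which is [+dorsal]; the rest — /s, tʃ, l/ — are [−dorsal].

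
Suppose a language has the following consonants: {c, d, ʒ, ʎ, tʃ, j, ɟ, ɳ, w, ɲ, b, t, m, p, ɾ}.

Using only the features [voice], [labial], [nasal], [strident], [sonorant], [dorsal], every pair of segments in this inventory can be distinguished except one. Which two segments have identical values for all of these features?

ʎ, j

Both /ʎ/ and /j/ are [+voice], [−labial], [−nasal], [−strident], [+sonorant], [+dorsal]. Since the list omits [lateral] — which does distinguish the palatal lateral approximant from the palatal glide — this pair collapses; all other pairs remain distinct.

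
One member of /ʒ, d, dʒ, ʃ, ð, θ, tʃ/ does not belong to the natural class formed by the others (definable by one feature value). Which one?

/ʃ, tʃ, ð, dʒ, ʒ, θ/ are all [+distributed], but /d/ (voiced alveolar stop) is [-distributed]. No other single segment can be removed to leave a set sharing one feature value that the removed segment lacks, so /d/ is the odd one out.

d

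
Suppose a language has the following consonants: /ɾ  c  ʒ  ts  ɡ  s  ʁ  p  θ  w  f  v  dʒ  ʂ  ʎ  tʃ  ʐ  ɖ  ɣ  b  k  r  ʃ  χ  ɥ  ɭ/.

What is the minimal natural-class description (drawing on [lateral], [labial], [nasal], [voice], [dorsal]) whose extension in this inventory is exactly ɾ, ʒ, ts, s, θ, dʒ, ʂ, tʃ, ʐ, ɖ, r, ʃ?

[−lateral, −labial, −dorsal]

The class [−lateral], [−labial], [−dorsal] has exactly /ɾ, ʒ, ts, s, θ, dʒ, ʂ, tʃ, ʐ, ɖ, r, ʃ/ as its extension in this inventory. No smaller conjunction from the listed features achieves this: [−labial, −dorsal] alone would also admit /ɭ/; [−lateral, −dorsal] alone would also admit /p, f, v, b/; [−lateral, −labial] alone would also admit /c, ɡ, ʁ, ɣ, …/; and checking the remaining two-feature bundles turns up none with this extension.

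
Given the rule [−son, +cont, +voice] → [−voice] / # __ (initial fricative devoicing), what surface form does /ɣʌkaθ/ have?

The only segment in the rule's environment that also matches [−son, +cont, +voice] is /ɣ/. Applying [−voice] turns the voiced velar fricative into /x/ (voiceless velar fricative), giving [xʌkaθ].

[xʌkaθ]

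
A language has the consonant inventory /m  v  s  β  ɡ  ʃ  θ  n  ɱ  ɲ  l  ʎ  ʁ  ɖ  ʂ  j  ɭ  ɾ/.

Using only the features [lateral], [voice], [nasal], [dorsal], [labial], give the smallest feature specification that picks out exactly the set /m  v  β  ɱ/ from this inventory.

/m, v, β, ɱ/ are exactly the [+labial] segments in the inventory, so a single feature suffices.

[+labial]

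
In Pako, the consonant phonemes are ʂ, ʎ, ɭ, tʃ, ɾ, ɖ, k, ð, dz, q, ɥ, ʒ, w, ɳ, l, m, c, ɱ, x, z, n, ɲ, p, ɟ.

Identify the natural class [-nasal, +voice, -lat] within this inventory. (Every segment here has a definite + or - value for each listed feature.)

Eliminate segments failing any feature: /ʂ, tʃ, k, q, c, x, p/ are [-voice]; /ʎ, ɭ, l/ are [+lateral]; /ɳ, m, ɱ, n, ɲ/ are [+nasal]. The remaining /ɾ, ɖ, ð, dz, ɥ, ʒ, w, z, ɟ/ satisfy [-nasal], [+voice], [-lateral].

ɾ, ɖ, ð, dz, ɥ, ʒ, w, z, ɟ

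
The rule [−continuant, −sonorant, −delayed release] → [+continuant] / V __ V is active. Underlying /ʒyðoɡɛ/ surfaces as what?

Only /ɡ/ occurs between two vowels (/o/ __ /ɛ/) and matches the structural description. It is a voiced velar stop, so [−continuant, −sonorant, −delayed release] holds; changing it to [+continuant] with all other features held fixed yields /ɣ/ (voiced velar fricative). No other segment meets both the structural description and the environment, so the output is [ʒyðoɣɛ].

[ʒyðoɣɛ]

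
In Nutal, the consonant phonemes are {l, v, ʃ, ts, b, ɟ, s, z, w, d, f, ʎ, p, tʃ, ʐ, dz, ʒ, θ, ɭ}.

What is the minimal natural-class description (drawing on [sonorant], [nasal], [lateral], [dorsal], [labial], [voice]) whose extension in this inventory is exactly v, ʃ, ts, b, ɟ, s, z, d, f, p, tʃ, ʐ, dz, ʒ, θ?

[−sonorant]

Every target segment is [−sonorant] and no other inventory member is, so one feature is enough.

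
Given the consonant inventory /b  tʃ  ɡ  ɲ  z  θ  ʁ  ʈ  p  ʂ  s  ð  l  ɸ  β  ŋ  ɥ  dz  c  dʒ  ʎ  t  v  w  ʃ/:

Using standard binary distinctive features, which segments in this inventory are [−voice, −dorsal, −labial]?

The [−voice] segments are /tʃ, θ, ʈ, p, ʂ, s, ɸ, c, t, ʃ/.
Among these, [−dorsal] gives /tʃ, θ, ʈ, p, ʂ, s, ɸ, t, ʃ/.
Intersecting with [−labial] leaves /tʃ, θ, ʈ, ʂ, s, t, ʃ/.

tʃ, θ, ʈ, ʂ, s, t, ʃ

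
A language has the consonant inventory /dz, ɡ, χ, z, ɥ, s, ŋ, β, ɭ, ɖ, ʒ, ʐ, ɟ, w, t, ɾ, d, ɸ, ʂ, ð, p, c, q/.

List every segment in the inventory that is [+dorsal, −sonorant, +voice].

ɡ, ɟ

Checking each segment against [+dorsal], [−sonorant], [+voice]: /ɡ/ (voiced velar stop), /ɟ/ (voiced palatal stop) satisfy every feature; every other segment in the inventory fails at least one.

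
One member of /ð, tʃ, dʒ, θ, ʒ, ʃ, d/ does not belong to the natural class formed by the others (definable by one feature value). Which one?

[distributed] groups all but one: /θ, tʃ, ʒ, ð, dʒ, ʃ/ share [+distributed] while /d/ (voiced alveolar stop) alone is [−distributed]. Removing any other segment would not leave a single-feature class that excludes it.

d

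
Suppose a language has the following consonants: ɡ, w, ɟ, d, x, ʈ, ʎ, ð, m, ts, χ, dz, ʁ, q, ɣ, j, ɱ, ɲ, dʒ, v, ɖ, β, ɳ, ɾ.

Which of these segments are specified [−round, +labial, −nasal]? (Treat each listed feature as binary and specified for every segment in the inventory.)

Checking each segment against [−round], [+labial], [−nasal]: /v/ (voiced labiodental fricative), /β/ (voiced bilabial fricative) satisfy every feature; every other segment in the inventory fails at least one.

v, β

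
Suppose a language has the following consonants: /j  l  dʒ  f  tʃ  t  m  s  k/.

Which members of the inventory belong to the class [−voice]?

f, tʃ, t, s, k

The [−voice] segments here are /f, tʃ, t, s, k/; the remaining /j, l, dʒ, m/ are [+voice].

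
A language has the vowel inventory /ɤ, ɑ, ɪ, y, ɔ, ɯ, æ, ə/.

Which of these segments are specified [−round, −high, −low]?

ɤ, ə

Eliminate segments failing any feature: /ɑ, æ/ are [+low]; /ɪ, ɯ/ are [+high]; /y, ɔ/ are [+round]. The remaining /ɤ, ə/ satisfy [−round], [−high], [−low].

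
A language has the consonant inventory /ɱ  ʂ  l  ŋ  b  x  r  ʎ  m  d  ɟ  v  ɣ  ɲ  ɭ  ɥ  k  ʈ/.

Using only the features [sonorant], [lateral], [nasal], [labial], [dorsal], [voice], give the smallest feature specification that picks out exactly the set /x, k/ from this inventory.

[-voice, +dorsal]

Every target segment is [-voice], [+dorsal]; each remaining inventory member fails at least one of these. Each conjunct is needed — [+dorsal] alone would also admit /ŋ, ʎ, ɟ, ɣ, …/; [-voice] alone would also admit /ʂ, ʈ/ — and no other single listed feature has exactly this extension, so two is the minimum.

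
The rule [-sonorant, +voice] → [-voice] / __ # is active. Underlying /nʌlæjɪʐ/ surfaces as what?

[nʌlæjɪʂ]

/ʐ/ satisfies [-sonorant, +voice] and sits in __ #. The [-voice] counterpart of the voiced retroflex fricative is /ʂ/. Other segments in /nʌlæjɪʐ/ either fail the structural description or are not in the environment, so the surface form is [nʌlæjɪʂ].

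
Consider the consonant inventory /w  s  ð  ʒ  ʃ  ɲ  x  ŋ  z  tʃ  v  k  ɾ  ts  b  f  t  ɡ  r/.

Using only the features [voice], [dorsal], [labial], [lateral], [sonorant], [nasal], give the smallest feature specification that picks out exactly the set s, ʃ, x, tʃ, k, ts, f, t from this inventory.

The target set is precisely the extension of [-voice] in this inventory.

[-voice]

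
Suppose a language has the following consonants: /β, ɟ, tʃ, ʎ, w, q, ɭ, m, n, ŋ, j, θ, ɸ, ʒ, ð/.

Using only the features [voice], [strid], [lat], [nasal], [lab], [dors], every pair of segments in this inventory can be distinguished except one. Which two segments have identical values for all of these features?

ɟ, j

On the given features, /ɟ/ and /j/ have an identical profile: [+voice], [−strident], [−lateral], [−nasal], [−labial], [+dorsal]. No other two segments in the inventory coincide on all 6 features. (They do differ in [sonorant] and [continuant], which are not among the given features.)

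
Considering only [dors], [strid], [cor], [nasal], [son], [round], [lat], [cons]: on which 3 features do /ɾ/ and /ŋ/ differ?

/ɾ/ is the alveolar tap and /ŋ/ is the velar nasal. Both are [−strident], [+sonorant], [−round], [−lateral], [+consonantal]. /ɾ/ is [−nasal] while /ŋ/ is [+nasal]; /ɾ/ is [+coronal] while /ŋ/ is [−coronal]; /ɾ/ is [−dorsal] while /ŋ/ is [+dorsal], so the distinguishing features are [nasal], [coronal], [dorsal].

[nasal], [coronal], [dorsal]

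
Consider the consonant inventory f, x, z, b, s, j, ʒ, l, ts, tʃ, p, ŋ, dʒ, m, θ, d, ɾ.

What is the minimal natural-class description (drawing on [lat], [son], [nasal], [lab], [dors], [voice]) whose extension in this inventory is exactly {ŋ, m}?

[+nasal]

/ŋ, m/ are exactly the [+nasal] segments in the inventory, so a single feature suffices.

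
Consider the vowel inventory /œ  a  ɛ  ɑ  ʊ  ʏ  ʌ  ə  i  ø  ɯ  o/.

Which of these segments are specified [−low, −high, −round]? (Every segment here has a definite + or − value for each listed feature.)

ɛ, ʌ, ə

Checking each segment against [−low], [−high], [−round]: /ɛ/ (mid front unrounded lax vowel), /ʌ/ (mid back unrounded lax vowel), /ə/ (mid central vowel (schwa)) satisfy every feature; every other segment in the inventory fails at least one.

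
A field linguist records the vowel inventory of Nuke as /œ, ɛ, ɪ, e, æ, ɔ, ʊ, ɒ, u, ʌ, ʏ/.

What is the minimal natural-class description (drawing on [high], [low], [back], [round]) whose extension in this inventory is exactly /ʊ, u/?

The class [+high], [+back] has exactly /ʊ, u/ as its extension in this inventory. No smaller conjunction from the listed features achieves this: [+back] alone would also admit /ɔ, ɒ, ʌ/; [+high] alone would also admit /ɪ, ʏ/; and checking the remaining single features turns up none with this extension.

[+high, +back]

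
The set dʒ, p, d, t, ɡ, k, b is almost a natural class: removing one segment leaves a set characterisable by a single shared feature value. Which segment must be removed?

dʒ

[delayed release] (equivalently [strident]) groups all but one: /t, d, ɡ, p, k, b/ share [−delayed release] while /dʒ/ (voiced postalveolar affricate) alone is [+delayed release]. Removing any other segment would not leave a single-feature class that excludes it.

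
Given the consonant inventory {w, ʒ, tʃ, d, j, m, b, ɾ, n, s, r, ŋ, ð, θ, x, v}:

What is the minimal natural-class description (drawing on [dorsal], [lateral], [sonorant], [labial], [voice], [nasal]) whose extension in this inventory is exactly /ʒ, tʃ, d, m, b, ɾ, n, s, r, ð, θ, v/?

[-dorsal]

The target set is precisely the extension of [-dorsal] in this inventory.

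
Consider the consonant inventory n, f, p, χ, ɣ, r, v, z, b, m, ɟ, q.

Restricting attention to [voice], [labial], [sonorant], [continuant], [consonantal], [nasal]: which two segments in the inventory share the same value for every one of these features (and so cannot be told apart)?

ɣ, z

/ɣ/ (voiced velar fricative) and /z/ (voiced alveolar fricative) are both [+voice], [−labial], [−sonorant], [+continuant], [+consonantal], [−nasal], so none of the listed features separates them. (They do differ in [strident], [coronal] and [dorsal], which are not among the given features.) Every other pair in the inventory differs on at least one listed feature.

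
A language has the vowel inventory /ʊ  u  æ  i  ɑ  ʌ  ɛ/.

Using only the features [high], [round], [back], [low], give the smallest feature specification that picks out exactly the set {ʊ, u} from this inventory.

/ʊ, u/ are exactly the [+round] segments in the inventory, so a single feature suffices.

[+round]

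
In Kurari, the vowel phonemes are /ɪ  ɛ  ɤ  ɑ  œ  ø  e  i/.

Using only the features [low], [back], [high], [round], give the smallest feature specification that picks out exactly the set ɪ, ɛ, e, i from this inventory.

/ɪ, ɛ, e, i/ are all [−back], [−round], and no other segment in the inventory matches both values. Dropping any one of them over-generates: [−round] alone would also admit /ɤ, ɑ/; [−back] alone would also admit /œ, ø/. No other single listed feature picks out exactly this set either, so fewer than two features will not do.

[−back, −round]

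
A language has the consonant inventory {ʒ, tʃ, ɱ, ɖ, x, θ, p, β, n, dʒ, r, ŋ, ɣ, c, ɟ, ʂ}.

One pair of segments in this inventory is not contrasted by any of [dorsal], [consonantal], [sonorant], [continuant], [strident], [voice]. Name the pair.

On the given features, /ɱ/ and /n/ have an identical profile: [−dorsal], [+consonantal], [+sonorant], [−continuant], [−strident], [+voice]. No other two segments in the inventory coincide on all 6 features. (They do differ in [labial] and [coronal], which are not among the given features.)

ɱ, n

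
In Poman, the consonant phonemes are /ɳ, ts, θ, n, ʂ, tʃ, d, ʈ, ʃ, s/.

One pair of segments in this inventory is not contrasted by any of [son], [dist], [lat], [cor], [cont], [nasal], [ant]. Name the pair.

/ts/ (voiceless alveolar affricate) and /d/ (voiced alveolar stop) are both [-sonorant], [-distributed], [-lateral], [+coronal], [-continuant], [-nasal], [+anterior], so none of the listed features separates them. (They do differ in [voice], [strident] and [delayed release], which are not among the given features.) Every other pair in the inventory differs on at least one listed feature.

ts, d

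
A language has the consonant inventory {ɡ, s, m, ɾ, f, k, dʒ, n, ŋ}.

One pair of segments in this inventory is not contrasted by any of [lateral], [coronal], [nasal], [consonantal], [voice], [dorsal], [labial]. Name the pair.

dʒ, ɾ

Both /dʒ/ and /ɾ/ are [−lateral], [+coronal], [−nasal], [+consonantal], [+voice], [−dorsal], [−labial]. Since the list omits [sonorant], [strident] and [anterior] — which do distinguish the voiced postalveolar affricate from the alveolar tap — this pair collapses; all other pairs remain distinct.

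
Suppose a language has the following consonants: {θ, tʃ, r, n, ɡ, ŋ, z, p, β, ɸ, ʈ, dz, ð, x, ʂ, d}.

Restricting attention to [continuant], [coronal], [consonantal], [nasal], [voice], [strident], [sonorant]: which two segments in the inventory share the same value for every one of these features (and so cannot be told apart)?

ɸ, x

On the given features, /ɸ/ and /x/ have an identical profile: [+continuant], [−coronal], [+consonantal], [−nasal], [−voice], [−strident], [−sonorant]. No other two segments in the inventory coincide on all 7 features. (They do differ in [labial] and [dorsal], which are not among the given features.)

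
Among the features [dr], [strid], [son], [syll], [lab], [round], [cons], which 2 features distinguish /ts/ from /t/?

[strident], [delayed release]

/ts/ (voiceless alveolar affricate) and /t/ (voiceless alveolar stop) agree on [-sonorant], [-syllabic], [-labial], [-round], [+consonantal]. They differ on [strident] (/ts/ [+], /t/ [-]), [delayed release] (/ts/ [+], /t/ [-]).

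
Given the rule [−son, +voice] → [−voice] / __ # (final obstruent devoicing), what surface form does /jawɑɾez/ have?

[jawɑɾes]

Only the final segment /z/ is both word-final and matches the structural description. It is a voiced alveolar fricative, so [−son, +voice] holds; changing it to [−voice] with all other features held fixed yields /s/ (voiceless alveolar fricative). No other segment meets both the structural description and the environment, so the output is [jawɑɾes].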